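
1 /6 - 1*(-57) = 343 /6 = 57.17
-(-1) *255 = 255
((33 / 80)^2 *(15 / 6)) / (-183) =-363 / 156160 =-0.00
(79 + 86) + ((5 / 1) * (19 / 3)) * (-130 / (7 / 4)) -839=-63554 / 21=-3026.38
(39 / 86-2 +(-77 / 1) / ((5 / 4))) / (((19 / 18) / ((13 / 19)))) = -3176901 / 77615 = -40.93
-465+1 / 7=-3254 / 7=-464.86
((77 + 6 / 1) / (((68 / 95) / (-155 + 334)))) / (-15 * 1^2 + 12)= -1411415 / 204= -6918.70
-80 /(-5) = 16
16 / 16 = 1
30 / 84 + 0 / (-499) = 5 / 14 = 0.36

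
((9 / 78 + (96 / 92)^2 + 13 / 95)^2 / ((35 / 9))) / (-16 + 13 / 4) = -9211529191107 / 253958191088875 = -0.04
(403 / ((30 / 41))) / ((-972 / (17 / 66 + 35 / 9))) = -13565383 / 5773680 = -2.35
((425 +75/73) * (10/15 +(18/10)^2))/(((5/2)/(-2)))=-1457968/1095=-1331.48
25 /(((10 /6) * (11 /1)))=15 /11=1.36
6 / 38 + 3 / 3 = 22 / 19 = 1.16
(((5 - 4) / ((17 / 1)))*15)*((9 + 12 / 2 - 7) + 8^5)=28920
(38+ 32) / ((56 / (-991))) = -4955 / 4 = -1238.75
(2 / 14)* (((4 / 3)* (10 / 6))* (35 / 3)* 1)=100 / 27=3.70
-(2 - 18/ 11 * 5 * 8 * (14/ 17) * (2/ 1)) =19786/ 187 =105.81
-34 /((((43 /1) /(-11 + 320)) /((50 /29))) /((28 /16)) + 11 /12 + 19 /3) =-7354200 /1578151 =-4.66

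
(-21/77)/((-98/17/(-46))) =-1173/539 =-2.18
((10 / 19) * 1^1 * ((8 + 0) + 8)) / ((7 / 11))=1760 / 133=13.23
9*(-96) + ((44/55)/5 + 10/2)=-21471/25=-858.84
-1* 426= -426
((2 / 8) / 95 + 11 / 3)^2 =17497489 / 1299600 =13.46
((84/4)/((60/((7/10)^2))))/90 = 0.00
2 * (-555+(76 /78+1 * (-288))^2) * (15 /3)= 1244614810 /1521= 818287.19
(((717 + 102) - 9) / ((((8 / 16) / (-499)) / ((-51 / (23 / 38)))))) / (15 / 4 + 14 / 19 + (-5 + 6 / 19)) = -7937644896 / 23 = -345114995.48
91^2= 8281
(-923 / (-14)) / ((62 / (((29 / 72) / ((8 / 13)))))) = 347971 / 499968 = 0.70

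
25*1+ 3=28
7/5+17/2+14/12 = 166/15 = 11.07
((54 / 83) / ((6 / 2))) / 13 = 18 / 1079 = 0.02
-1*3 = -3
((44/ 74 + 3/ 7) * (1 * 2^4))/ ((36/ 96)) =33920/ 777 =43.66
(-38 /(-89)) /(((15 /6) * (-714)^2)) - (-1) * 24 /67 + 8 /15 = 677553125 /759978387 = 0.89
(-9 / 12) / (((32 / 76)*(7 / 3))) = -171 / 224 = -0.76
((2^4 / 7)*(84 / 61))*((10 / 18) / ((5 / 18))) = 384 / 61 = 6.30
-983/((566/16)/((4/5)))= -31456/1415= -22.23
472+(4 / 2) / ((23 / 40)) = 10936 / 23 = 475.48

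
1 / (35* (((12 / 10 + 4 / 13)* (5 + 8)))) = 1 / 686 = 0.00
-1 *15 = -15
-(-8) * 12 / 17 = 96 / 17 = 5.65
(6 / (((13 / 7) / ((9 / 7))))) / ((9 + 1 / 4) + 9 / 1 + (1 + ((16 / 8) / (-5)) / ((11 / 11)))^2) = 5400 / 24193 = 0.22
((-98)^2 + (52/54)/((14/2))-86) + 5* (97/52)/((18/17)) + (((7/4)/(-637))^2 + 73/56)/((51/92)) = 289765289045/30407832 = 9529.30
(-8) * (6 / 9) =-16 / 3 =-5.33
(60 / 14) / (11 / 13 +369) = 195 / 16828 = 0.01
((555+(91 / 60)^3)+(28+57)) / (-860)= -138993571 / 185760000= -0.75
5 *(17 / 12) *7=595 / 12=49.58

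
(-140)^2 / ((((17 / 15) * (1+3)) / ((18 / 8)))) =165375 / 17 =9727.94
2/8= 1/4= 0.25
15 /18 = 5 /6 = 0.83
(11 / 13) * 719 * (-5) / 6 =-39545 / 78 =-506.99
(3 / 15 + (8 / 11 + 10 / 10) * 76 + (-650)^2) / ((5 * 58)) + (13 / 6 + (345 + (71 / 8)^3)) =30667626883 / 12249600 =2503.56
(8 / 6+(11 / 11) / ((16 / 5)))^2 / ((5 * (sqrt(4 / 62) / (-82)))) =-255881 * sqrt(62) / 11520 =-174.90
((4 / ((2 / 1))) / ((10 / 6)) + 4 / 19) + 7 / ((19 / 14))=624 / 95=6.57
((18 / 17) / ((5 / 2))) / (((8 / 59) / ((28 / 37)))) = 7434 / 3145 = 2.36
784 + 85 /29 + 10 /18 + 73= 224587 /261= 860.49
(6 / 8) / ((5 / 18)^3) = 4374 / 125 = 34.99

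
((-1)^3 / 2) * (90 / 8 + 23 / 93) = -4277 / 744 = -5.75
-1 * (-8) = 8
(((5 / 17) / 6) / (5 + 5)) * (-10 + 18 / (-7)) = -22 / 357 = -0.06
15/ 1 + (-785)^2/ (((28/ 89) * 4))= 54845705/ 112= 489693.79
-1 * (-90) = 90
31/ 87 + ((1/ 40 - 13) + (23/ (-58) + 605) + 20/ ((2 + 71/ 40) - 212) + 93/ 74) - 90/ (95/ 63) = 10870019487169/ 20376398760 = 533.46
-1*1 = -1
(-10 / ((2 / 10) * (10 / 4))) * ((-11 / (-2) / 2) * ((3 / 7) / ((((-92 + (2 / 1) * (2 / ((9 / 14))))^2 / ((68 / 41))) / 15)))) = -3408075 / 42761852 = -0.08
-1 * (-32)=32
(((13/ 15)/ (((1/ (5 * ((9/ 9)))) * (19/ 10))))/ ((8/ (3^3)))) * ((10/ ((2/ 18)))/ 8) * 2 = 26325/ 152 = 173.19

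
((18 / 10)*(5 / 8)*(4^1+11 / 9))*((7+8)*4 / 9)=235 / 6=39.17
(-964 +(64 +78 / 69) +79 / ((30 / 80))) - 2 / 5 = -237568 / 345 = -688.60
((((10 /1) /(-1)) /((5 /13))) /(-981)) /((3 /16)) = 416 /2943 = 0.14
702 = 702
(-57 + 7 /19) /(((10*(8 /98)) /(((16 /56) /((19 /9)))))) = -16947 /1805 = -9.39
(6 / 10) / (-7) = -3 / 35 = -0.09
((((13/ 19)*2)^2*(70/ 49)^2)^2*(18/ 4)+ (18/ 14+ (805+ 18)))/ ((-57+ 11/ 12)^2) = 0.28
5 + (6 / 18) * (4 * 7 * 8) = 239 / 3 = 79.67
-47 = -47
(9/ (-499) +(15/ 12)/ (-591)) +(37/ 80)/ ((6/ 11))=0.83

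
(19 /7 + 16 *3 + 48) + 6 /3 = 705 /7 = 100.71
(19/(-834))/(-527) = 19/439518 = 0.00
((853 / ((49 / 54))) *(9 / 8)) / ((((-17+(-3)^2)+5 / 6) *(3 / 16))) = -1658232 / 2107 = -787.01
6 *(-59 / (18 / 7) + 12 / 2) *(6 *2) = -1220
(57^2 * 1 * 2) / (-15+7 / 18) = -444.73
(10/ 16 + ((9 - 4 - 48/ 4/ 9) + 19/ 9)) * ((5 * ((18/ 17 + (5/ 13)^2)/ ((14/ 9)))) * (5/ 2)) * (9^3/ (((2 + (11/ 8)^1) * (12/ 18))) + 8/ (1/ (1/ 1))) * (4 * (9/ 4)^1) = 29848009725/ 160888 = 185520.42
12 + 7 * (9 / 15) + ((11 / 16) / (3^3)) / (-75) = 524869 / 32400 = 16.20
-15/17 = -0.88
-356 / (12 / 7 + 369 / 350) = -124600 / 969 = -128.59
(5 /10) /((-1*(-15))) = 1 /30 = 0.03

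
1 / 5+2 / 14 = 12 / 35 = 0.34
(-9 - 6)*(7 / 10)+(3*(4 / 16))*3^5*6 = 1083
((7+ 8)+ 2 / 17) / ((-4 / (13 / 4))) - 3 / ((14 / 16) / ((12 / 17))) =-27995 / 1904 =-14.70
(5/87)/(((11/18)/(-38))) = -1140/319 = -3.57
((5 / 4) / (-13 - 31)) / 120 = -1 / 4224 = -0.00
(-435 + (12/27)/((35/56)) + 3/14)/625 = -273467/393750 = -0.69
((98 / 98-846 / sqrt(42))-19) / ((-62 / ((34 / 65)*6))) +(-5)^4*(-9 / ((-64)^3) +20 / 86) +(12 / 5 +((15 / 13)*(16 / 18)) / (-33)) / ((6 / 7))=14382*sqrt(42) / 14105 +1005443971914197 / 6745899663360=155.65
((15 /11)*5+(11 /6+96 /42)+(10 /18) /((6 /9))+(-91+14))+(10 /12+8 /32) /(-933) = -56234777 /862092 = -65.23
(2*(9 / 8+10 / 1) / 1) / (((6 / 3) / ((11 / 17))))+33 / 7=11341 / 952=11.91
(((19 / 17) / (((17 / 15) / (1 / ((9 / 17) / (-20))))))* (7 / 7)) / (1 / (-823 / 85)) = 312740 / 867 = 360.72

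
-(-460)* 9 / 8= 1035 / 2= 517.50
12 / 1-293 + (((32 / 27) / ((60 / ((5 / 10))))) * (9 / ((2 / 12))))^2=-63161 / 225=-280.72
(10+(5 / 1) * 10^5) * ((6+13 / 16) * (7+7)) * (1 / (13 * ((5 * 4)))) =38150763 / 208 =183417.13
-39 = -39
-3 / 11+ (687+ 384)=11778 / 11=1070.73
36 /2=18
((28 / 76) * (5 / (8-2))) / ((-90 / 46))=-161 / 1026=-0.16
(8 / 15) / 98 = 4 / 735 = 0.01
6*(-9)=-54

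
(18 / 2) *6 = 54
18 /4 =9 /2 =4.50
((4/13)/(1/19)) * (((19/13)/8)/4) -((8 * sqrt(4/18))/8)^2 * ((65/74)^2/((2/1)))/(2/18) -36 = -67565809/1850888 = -36.50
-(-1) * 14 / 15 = 14 / 15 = 0.93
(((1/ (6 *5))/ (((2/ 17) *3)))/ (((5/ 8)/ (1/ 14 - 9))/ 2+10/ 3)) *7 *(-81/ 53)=-32130/ 104887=-0.31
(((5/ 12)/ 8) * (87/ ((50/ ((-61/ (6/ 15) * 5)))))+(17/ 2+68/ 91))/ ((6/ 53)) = -36950699/ 69888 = -528.71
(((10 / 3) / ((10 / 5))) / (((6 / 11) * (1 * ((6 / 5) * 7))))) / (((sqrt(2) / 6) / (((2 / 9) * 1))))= 0.34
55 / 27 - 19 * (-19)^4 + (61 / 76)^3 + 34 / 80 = -2476096.02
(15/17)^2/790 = 0.00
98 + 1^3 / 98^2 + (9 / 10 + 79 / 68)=40842253 / 408170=100.06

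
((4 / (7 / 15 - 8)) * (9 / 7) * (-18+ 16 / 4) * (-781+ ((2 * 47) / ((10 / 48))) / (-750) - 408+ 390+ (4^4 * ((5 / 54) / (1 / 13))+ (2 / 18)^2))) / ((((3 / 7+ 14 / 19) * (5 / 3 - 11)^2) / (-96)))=68069507616 / 15325625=4441.55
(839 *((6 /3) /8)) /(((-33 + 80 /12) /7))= -17619 /316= -55.76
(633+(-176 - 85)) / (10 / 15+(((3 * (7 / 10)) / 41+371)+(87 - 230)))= 457560 / 281323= 1.63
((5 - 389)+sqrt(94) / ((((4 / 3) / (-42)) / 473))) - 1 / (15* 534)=-29799* sqrt(94) / 2 - 3075841 / 8010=-144840.01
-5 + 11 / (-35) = -186 / 35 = -5.31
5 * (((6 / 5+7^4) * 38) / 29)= 15738.55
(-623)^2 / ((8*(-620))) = -388129 / 4960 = -78.25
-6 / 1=-6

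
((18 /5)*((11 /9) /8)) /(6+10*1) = 0.03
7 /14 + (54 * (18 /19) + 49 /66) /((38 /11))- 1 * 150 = -582551 /4332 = -134.48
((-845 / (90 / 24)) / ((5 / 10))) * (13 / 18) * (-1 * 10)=87880 / 27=3254.81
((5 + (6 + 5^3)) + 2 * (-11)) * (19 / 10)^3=390963 / 500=781.93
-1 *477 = -477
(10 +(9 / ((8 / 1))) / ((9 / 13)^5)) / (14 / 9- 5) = -896173 / 180792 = -4.96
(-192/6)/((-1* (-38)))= -16/19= -0.84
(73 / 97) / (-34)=-73 / 3298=-0.02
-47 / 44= -1.07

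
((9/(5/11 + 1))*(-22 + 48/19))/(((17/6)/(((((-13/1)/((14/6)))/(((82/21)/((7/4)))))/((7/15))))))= 96428475/423776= 227.55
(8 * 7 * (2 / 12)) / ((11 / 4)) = 112 / 33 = 3.39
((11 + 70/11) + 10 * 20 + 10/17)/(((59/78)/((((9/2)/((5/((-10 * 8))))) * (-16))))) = 3662260992/11033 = 331937.01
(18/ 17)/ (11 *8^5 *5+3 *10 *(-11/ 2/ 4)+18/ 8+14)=18/ 30637655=0.00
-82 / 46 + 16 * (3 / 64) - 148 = -13711 / 92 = -149.03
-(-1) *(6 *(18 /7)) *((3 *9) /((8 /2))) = 104.14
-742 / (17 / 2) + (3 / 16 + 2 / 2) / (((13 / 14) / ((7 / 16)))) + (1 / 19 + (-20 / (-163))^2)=-1237611951567 / 14280093568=-86.67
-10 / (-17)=10 / 17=0.59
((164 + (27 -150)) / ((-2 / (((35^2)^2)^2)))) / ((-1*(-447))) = -92326891015625 / 894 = -103273927310.54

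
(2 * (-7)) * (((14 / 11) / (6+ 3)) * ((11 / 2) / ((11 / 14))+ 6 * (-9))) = 93.05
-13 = -13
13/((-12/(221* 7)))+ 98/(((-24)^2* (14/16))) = -30163/18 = -1675.72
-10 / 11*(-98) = 980 / 11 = 89.09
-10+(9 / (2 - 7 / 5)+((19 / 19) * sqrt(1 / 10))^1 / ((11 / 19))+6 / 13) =19 * sqrt(10) / 110+71 / 13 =6.01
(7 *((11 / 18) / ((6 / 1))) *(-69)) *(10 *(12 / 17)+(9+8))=-1183.56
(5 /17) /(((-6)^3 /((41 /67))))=-205 /246024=-0.00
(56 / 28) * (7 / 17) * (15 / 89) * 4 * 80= 67200 / 1513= 44.42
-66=-66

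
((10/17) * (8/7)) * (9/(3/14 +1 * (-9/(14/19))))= -60/119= -0.50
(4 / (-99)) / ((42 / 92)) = -184 / 2079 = -0.09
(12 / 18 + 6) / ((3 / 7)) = 140 / 9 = 15.56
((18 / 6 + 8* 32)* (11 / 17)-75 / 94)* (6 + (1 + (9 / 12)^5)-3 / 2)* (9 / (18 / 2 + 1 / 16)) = 59969475 / 63104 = 950.33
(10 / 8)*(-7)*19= -665 / 4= -166.25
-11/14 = -0.79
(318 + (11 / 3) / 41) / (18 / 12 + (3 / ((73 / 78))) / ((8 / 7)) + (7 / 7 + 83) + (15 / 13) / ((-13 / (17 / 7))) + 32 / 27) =121636651500 / 34138330897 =3.56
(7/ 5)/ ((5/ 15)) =21/ 5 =4.20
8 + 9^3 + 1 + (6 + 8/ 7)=5216/ 7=745.14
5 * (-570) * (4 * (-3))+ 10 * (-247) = 31730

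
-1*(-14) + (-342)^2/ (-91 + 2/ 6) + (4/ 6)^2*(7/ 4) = -780463/ 612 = -1275.27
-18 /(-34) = 9 /17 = 0.53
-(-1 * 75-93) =168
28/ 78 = 14/ 39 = 0.36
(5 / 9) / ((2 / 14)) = 35 / 9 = 3.89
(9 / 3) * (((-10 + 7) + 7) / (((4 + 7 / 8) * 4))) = 8 / 13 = 0.62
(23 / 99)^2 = 529 / 9801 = 0.05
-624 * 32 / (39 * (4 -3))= -512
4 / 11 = 0.36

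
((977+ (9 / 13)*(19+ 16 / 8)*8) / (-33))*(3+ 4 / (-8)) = -71065 / 858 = -82.83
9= 9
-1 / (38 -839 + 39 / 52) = 4 / 3201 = 0.00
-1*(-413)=413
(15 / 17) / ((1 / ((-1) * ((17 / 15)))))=-1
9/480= 3/160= 0.02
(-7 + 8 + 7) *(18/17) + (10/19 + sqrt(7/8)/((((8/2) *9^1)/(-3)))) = 2906/323 - sqrt(14)/48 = 8.92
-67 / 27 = -2.48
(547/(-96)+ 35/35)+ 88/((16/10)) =4829/96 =50.30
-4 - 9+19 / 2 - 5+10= 3 / 2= 1.50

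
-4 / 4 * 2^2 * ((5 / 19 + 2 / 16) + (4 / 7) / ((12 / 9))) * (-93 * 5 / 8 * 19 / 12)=134695 / 448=300.66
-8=-8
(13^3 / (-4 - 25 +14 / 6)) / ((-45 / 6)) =2197 / 200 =10.98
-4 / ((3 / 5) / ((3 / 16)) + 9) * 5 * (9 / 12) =-75 / 61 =-1.23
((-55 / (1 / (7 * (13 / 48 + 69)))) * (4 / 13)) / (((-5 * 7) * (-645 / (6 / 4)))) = -0.55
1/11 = 0.09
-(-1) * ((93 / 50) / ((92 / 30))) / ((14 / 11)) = 3069 / 6440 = 0.48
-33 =-33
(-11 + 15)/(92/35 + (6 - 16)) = -0.54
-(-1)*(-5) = -5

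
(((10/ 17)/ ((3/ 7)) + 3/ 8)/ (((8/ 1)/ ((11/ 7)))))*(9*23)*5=2705835/ 7616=355.28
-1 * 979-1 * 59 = -1038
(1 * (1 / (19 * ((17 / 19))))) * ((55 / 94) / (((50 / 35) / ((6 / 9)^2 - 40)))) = -6853 / 7191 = -0.95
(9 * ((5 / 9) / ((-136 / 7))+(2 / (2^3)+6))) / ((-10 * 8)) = -1523 / 2176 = -0.70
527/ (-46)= -527/ 46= -11.46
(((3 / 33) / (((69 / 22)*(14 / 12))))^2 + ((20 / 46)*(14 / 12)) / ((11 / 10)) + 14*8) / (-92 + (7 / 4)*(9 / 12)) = -1539183904 / 1241175243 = -1.24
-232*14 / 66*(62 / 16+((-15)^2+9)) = -35119 / 3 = -11706.33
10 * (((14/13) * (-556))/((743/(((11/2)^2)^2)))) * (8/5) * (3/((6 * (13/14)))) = -6353.25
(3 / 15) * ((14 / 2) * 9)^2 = 3969 / 5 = 793.80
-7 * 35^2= -8575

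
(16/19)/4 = 4/19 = 0.21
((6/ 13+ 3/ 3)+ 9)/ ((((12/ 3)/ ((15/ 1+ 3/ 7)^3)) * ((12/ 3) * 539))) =10707552/ 2403401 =4.46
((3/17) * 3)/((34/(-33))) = -297/578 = -0.51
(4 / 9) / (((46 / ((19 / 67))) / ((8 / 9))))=304 / 124821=0.00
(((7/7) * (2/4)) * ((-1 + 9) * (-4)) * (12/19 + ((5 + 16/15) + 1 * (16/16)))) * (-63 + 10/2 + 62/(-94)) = 32260576/4465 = 7225.21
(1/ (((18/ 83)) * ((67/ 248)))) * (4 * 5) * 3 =205840/ 201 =1024.08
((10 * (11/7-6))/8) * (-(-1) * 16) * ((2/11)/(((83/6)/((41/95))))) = -61008/121429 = -0.50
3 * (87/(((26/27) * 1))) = 7047/26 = 271.04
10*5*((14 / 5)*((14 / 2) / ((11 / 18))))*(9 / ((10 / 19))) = 301644 / 11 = 27422.18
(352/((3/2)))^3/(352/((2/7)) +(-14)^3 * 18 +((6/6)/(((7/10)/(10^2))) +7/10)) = -269.13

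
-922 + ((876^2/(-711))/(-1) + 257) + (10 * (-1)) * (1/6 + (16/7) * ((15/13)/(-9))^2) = 346747808/841113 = 412.25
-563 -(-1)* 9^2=-482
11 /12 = 0.92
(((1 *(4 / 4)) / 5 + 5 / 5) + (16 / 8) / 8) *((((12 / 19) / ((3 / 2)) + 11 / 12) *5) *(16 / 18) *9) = 8845 / 114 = 77.59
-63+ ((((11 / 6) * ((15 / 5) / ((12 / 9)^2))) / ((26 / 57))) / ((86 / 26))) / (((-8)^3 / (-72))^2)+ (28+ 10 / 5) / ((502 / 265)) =-133325481063 / 2829320192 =-47.12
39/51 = 13/17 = 0.76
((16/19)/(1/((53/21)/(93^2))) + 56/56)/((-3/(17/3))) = -58680583/31058559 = -1.89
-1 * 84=-84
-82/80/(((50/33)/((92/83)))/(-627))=19511613/41500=470.16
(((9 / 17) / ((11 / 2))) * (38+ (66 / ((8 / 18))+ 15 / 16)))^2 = 728514081 / 2238016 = 325.52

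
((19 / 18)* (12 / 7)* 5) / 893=10 / 987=0.01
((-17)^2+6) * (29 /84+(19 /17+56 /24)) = 533065 /476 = 1119.88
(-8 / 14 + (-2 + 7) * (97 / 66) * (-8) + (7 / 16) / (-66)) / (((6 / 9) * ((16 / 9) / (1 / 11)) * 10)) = -3949497 / 8673280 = -0.46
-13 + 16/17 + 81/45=-872/85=-10.26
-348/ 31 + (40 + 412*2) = 26436/ 31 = 852.77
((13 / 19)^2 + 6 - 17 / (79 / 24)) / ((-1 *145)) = -37177 / 4135255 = -0.01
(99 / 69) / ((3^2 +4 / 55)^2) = 99825 / 5727023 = 0.02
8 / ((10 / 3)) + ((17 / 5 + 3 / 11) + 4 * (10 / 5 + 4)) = 1654 / 55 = 30.07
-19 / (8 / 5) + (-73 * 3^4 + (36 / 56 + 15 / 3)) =-331477 / 56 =-5919.23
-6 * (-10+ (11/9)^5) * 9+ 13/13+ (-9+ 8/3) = 847214/2187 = 387.39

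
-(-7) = 7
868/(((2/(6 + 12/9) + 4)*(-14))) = -682/47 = -14.51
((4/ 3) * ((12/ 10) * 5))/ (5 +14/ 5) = 40/ 39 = 1.03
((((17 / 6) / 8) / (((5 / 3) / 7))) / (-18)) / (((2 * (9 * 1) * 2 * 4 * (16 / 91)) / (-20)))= 10829 / 165888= 0.07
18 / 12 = 3 / 2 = 1.50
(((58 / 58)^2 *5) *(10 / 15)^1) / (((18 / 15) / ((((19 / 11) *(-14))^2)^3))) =8855841366030400 / 15944049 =555432397.76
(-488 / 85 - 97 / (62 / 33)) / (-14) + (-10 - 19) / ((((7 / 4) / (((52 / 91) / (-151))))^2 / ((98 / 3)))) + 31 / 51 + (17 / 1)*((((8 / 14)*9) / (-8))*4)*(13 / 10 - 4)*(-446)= -1859495199296747 / 35327413380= -52636.04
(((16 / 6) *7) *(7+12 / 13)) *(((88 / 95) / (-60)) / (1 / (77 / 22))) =-444136 / 55575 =-7.99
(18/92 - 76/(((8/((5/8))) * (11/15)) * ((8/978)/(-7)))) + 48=112969209/16192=6976.85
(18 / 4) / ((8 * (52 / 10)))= 45 / 416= 0.11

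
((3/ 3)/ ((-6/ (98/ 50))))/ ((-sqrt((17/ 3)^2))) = 49/ 850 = 0.06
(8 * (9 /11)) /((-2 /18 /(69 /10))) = -22356 /55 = -406.47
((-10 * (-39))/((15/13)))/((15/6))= 135.20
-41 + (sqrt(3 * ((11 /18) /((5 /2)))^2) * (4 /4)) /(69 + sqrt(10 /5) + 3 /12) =-40.99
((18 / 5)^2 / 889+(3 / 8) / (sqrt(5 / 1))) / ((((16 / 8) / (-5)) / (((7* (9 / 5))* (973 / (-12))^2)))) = -19881309* sqrt(5) / 1280 - 76685049 / 25400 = -37750.31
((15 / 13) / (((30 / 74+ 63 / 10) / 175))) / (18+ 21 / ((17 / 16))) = 2751875 / 3451071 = 0.80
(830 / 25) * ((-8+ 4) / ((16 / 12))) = -498 / 5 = -99.60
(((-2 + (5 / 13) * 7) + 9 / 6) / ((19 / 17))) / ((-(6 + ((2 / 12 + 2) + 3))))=-153 / 871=-0.18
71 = 71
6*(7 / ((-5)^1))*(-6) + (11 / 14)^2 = 49997 / 980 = 51.02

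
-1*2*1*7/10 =-7/5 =-1.40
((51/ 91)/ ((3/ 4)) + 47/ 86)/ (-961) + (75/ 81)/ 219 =128150525/ 44470407618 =0.00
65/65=1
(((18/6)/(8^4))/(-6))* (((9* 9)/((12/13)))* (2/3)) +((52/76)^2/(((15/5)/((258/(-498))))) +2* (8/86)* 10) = 112247389817/63327879168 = 1.77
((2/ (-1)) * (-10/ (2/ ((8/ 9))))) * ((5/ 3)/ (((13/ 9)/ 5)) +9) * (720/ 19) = 1228800/ 247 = 4974.90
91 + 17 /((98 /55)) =9853 /98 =100.54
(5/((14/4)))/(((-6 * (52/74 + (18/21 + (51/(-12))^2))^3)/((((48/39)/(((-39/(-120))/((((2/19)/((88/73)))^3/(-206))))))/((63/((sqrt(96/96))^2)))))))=564978264911872/92278078391278541795711535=0.00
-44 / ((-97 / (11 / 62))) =242 / 3007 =0.08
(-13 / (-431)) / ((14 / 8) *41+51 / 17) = 4 / 9913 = 0.00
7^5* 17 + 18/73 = 20857505/73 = 285719.25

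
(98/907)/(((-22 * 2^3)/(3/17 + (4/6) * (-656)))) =1092455/4070616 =0.27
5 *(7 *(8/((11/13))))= 3640/11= 330.91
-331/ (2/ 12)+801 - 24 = -1209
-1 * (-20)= 20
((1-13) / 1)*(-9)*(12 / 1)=1296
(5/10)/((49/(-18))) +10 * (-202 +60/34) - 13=-1678942/833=-2015.54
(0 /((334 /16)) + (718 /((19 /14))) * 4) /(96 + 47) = 40208 /2717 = 14.80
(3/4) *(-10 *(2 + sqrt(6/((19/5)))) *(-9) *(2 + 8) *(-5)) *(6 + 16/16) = -76936.27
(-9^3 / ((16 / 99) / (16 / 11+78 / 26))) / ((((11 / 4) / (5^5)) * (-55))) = 200930625 / 484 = 415145.92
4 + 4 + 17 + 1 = 26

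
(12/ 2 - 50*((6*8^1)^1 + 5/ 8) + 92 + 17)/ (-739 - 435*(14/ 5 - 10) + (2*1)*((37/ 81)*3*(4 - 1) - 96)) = -83385/ 79532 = -1.05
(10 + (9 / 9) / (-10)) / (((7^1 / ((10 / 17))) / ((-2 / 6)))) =-33 / 119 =-0.28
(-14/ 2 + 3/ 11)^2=5476/ 121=45.26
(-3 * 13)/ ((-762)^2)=-13/ 193548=-0.00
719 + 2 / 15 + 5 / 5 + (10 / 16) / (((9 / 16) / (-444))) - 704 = -2386 / 5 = -477.20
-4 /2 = -2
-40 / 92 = -10 / 23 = -0.43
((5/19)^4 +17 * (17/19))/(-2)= -991438/130321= -7.61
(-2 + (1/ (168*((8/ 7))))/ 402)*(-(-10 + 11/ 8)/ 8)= -3550441/ 1646592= -2.16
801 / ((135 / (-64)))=-5696 / 15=-379.73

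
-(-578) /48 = 289 /24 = 12.04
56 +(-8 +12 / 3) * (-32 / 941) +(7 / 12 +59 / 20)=842233 / 14115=59.67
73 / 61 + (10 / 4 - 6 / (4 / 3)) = -49 / 61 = -0.80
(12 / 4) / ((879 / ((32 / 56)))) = 4 / 2051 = 0.00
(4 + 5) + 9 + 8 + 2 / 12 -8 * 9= -275 / 6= -45.83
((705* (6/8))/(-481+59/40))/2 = -10575/19181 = -0.55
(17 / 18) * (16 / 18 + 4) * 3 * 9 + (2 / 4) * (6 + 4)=129.67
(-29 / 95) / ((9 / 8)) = -232 / 855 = -0.27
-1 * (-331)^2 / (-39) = 109561 / 39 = 2809.26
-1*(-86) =86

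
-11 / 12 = -0.92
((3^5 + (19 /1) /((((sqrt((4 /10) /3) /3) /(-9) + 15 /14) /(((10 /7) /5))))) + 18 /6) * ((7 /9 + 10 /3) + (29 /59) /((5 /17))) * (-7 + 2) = -3160576204912 /435416991 - 49003584 * sqrt(30) /145138997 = -7260.58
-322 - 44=-366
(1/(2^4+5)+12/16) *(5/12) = 335/1008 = 0.33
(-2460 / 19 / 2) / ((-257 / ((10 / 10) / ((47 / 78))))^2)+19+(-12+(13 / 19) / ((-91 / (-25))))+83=1750044997555 / 19404998053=90.19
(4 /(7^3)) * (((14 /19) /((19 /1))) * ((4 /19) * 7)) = 32 /48013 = 0.00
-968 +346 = -622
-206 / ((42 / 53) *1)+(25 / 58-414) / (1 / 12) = -3180673 / 609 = -5222.78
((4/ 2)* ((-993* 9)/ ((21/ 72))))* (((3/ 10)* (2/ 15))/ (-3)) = 142992/ 175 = 817.10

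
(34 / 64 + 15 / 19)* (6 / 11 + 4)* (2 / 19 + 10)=21900 / 361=60.66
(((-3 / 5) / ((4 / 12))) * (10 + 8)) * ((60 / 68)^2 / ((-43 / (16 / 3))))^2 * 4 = -186624000 / 154430329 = -1.21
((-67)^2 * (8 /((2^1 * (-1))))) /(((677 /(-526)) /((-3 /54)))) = -4722428 /6093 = -775.06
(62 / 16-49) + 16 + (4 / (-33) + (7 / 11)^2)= -83755 / 2904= -28.84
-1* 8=-8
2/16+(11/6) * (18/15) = 93/40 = 2.32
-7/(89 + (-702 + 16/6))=21/1831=0.01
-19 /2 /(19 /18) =-9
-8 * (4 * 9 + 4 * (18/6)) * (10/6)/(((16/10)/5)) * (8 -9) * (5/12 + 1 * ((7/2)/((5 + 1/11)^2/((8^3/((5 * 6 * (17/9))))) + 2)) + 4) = 217820500/21207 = 10271.16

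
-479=-479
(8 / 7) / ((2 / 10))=40 / 7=5.71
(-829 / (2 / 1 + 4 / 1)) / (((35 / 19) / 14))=-15751 / 15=-1050.07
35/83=0.42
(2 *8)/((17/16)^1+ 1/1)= 256/33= 7.76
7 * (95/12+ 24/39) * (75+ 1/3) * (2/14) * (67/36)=10077001/8424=1196.23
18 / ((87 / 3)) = 18 / 29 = 0.62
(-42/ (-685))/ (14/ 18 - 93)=-189/ 284275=-0.00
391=391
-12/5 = -2.40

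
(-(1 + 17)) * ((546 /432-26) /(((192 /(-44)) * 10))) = -19591 /1920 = -10.20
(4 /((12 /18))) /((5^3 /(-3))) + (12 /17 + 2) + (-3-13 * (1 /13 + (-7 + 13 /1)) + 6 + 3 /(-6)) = -314237 /4250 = -73.94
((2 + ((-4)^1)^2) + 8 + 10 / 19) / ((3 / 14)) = 2352 / 19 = 123.79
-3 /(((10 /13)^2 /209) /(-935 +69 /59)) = 1459534362 /1475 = 989514.82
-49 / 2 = -24.50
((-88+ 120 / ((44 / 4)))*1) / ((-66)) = 424 / 363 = 1.17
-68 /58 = -34 /29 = -1.17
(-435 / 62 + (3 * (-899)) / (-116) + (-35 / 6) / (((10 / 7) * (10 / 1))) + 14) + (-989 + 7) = -3542089 / 3720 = -952.17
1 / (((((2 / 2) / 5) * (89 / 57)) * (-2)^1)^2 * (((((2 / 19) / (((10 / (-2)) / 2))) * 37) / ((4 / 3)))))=-2.19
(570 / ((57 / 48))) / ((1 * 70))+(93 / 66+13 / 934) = 297746 / 35959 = 8.28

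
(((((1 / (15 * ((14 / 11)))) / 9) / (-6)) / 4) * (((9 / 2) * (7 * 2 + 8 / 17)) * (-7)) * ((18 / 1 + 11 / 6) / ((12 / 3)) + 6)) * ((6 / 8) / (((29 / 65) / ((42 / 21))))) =1541969 / 378624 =4.07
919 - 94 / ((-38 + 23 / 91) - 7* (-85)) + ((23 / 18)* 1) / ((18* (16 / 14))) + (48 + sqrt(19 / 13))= sqrt(247) / 13 + 63544390891 / 65720160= 968.10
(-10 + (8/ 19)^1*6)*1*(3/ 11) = -426/ 209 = -2.04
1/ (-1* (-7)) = 1/ 7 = 0.14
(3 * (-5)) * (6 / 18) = -5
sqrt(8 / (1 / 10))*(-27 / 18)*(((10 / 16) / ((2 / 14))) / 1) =-105*sqrt(5) / 4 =-58.70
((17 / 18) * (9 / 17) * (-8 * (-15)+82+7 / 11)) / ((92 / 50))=55725 / 1012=55.06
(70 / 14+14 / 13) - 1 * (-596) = 7827 / 13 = 602.08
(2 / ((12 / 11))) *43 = 473 / 6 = 78.83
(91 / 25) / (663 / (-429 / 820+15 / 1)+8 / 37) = 13323219 / 168419900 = 0.08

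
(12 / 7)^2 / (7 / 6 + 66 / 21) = 864 / 1267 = 0.68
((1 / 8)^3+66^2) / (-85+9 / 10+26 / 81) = -903260565 / 17372416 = -51.99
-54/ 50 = -27/ 25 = -1.08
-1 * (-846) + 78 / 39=848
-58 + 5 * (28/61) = -3398/61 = -55.70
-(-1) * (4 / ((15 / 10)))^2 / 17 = 0.42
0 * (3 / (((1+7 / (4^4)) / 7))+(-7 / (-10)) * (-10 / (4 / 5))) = 0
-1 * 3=-3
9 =9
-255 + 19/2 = -491/2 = -245.50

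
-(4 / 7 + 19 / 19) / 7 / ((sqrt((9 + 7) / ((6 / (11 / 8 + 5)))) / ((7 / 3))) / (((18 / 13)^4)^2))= -40406522112* sqrt(17) / 97071955799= -1.72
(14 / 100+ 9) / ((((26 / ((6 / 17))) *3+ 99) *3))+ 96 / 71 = 4640447 / 3408000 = 1.36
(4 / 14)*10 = 20 / 7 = 2.86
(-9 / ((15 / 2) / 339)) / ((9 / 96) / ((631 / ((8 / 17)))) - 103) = 87274872 / 22097605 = 3.95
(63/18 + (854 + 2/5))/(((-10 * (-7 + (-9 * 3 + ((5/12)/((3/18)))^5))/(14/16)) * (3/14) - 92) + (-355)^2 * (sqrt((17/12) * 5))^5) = 12965014161792/17265299843238416343065 + 11023507277622000 * sqrt(255)/3453059968647683268613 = 0.00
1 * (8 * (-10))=-80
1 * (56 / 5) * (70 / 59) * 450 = 352800 / 59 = 5979.66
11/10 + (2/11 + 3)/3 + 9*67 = 199703/330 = 605.16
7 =7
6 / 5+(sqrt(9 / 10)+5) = 3 * sqrt(10) / 10+31 / 5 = 7.15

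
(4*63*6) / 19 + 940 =19372 / 19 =1019.58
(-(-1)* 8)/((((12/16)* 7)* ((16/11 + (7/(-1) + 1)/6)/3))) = 352/35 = 10.06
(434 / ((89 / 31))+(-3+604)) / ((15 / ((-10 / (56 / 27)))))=-241.77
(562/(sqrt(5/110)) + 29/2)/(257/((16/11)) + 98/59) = 13688/168361 + 530528* sqrt(22)/168361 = 14.86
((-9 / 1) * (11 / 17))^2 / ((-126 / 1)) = -1089 / 4046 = -0.27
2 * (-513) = -1026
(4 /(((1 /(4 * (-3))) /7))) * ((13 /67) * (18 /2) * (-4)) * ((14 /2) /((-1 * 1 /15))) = -246433.43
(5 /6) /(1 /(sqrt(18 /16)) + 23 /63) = -2415 /5998 + 2205 * sqrt(2) /2999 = 0.64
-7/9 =-0.78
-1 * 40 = -40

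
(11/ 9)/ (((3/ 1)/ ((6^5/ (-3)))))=-1056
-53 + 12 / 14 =-365 / 7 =-52.14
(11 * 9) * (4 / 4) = 99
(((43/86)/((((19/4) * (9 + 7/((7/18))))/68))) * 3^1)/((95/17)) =2312/16245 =0.14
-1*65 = -65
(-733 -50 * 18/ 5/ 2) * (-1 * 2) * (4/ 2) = 3292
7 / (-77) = -0.09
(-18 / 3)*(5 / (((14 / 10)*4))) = -75 / 14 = -5.36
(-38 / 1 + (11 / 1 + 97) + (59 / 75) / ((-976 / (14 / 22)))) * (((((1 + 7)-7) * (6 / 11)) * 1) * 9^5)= 3328213448763 / 1476200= 2254581.66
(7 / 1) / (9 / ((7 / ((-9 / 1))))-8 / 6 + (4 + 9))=147 / 2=73.50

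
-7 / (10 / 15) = -21 / 2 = -10.50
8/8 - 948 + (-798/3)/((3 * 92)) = -130819/138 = -947.96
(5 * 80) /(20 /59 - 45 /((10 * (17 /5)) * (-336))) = 17973760 /15409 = 1166.45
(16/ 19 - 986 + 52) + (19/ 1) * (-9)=-20979/ 19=-1104.16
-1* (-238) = 238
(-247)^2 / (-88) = -61009 / 88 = -693.28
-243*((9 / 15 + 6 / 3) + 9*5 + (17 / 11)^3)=-82946349 / 6655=-12463.76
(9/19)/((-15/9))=-27/95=-0.28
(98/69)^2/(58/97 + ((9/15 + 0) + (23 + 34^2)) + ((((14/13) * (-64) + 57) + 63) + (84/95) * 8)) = 287627795/176571164151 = 0.00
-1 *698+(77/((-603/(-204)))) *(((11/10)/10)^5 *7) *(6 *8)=-7305711789687/10468750000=-697.86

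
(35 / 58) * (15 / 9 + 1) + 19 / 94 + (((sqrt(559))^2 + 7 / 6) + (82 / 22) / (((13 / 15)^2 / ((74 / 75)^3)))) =2692550227792 / 4750906875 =566.74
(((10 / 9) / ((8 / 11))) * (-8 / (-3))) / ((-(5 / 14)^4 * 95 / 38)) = -100.17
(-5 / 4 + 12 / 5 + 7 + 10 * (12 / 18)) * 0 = 0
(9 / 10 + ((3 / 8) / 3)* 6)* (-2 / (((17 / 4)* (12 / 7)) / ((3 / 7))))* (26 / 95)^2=-0.01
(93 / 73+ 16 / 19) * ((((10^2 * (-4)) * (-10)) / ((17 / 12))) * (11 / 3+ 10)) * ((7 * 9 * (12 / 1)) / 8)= 181946520000 / 23579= 7716464.65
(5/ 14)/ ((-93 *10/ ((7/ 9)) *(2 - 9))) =1/ 23436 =0.00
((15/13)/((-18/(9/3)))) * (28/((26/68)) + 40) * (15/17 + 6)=-33120/221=-149.86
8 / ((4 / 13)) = 26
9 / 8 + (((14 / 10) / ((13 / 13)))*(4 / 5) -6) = -751 / 200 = -3.76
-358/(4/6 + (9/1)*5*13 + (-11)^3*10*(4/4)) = 0.03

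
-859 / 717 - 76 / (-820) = -162472 / 146985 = -1.11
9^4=6561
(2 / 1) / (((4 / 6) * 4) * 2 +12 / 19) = 57 / 170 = 0.34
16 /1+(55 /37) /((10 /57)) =1811 /74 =24.47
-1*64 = -64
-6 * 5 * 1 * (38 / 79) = -1140 / 79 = -14.43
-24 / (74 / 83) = -996 / 37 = -26.92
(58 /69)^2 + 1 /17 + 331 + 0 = 26852096 /80937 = 331.77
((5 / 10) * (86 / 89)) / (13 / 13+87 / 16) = 688 / 9167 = 0.08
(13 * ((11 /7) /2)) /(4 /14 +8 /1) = 143 /116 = 1.23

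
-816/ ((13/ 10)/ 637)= -399840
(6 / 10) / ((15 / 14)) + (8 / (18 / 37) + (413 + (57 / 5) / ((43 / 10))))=4185943 / 9675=432.66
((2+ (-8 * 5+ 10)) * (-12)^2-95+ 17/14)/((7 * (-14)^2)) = -57761/19208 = -3.01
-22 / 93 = -0.24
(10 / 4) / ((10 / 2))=1 / 2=0.50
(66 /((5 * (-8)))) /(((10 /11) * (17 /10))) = -363 /340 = -1.07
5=5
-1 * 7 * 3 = -21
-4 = -4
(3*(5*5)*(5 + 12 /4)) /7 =85.71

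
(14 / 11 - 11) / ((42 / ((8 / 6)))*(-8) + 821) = -107 / 6259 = -0.02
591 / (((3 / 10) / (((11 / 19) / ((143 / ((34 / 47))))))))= 66980 / 11609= 5.77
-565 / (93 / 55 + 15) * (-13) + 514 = 875827 / 918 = 954.06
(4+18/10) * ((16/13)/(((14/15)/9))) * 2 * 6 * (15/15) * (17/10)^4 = 392381658/56875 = 6899.02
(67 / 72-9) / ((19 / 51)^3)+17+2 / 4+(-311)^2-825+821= 5299452125 / 54872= 96578.44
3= 3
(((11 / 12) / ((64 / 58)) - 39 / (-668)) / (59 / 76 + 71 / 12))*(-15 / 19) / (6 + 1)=-0.01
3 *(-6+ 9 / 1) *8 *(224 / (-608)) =-504 / 19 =-26.53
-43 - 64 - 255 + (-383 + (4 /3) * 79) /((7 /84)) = -3694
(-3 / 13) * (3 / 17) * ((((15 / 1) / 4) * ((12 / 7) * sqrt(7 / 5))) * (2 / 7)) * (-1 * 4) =648 * sqrt(35) / 10829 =0.35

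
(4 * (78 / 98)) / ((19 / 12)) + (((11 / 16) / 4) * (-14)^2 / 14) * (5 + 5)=26.07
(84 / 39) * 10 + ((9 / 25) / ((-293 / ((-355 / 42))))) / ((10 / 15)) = 11493907 / 533260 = 21.55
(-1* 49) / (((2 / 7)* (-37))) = 343 / 74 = 4.64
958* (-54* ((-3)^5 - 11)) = 13139928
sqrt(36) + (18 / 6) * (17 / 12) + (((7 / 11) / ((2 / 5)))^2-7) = 1399 / 242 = 5.78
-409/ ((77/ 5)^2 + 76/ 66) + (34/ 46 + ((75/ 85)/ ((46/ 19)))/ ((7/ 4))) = -413730274/ 538113359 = -0.77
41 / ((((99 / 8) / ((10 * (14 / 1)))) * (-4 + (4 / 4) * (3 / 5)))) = -229600 / 1683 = -136.42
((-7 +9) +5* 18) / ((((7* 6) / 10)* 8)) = 115 / 42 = 2.74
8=8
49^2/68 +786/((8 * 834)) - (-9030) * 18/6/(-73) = -463220895/1379992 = -335.67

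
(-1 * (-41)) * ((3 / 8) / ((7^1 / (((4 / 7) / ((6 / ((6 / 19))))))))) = 123 / 1862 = 0.07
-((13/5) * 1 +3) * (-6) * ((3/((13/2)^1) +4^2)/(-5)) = -35952/325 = -110.62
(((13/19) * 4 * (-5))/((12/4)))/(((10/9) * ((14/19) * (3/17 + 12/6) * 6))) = -221/518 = -0.43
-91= -91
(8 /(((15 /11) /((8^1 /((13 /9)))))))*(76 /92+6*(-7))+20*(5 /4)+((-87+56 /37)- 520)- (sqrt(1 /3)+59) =-109375563 /55315- sqrt(3) /3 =-1977.90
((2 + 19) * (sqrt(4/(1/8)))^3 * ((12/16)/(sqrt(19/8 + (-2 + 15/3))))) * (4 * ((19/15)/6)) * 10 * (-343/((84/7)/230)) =-1343023360 * sqrt(43)/129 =-68269714.11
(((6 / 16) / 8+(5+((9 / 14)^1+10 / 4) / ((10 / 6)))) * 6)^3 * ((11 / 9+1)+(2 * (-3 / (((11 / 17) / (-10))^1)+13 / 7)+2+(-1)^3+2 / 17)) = 528254962605845007 / 73562030080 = 7181081.90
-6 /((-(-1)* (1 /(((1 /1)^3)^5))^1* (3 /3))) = -6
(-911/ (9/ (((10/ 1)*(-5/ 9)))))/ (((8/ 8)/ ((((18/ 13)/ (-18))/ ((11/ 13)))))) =-45550/ 891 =-51.12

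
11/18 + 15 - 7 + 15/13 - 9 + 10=2519/234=10.76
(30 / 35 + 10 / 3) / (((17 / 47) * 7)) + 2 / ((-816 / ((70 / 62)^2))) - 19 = -111098795 / 6404104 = -17.35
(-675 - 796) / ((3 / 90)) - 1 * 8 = -44138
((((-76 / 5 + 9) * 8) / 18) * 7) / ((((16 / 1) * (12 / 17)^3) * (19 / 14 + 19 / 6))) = -0.76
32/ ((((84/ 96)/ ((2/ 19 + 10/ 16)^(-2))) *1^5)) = 5914624/ 86247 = 68.58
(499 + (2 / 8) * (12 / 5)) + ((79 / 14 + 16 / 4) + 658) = 81707 / 70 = 1167.24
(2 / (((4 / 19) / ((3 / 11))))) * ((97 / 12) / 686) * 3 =5529 / 60368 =0.09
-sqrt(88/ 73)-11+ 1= -10-2*sqrt(1606)/ 73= -11.10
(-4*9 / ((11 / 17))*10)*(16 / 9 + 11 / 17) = -14840 / 11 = -1349.09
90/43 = 2.09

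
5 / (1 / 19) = 95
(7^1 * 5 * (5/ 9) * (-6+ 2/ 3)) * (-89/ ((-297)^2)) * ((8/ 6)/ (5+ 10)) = 199360/ 21434787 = 0.01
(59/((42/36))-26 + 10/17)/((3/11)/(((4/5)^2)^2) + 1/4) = 8431104/306901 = 27.47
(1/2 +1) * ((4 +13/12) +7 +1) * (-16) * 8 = -2512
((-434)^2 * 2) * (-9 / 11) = -3390408 / 11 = -308218.91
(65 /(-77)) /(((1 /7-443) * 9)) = 13 /61380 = 0.00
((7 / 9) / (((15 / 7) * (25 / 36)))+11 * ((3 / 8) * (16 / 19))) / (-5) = -28474 / 35625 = -0.80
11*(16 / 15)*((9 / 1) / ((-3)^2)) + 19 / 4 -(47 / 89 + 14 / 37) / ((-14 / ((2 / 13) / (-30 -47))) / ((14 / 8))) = 1629994501 / 98888790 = 16.48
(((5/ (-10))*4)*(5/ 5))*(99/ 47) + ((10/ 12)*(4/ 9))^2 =-139642/ 34263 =-4.08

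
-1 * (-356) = 356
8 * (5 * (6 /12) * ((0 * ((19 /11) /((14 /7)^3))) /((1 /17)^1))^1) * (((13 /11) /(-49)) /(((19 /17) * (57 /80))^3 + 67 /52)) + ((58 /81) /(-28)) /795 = -29 /901530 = -0.00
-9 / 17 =-0.53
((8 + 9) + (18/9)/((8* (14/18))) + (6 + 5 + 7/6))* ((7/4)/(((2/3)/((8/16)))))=2477/64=38.70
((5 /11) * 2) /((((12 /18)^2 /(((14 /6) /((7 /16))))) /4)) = 480 /11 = 43.64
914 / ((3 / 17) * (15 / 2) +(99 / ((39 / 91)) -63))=31076 / 5757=5.40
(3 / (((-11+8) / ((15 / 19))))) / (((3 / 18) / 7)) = -630 / 19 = -33.16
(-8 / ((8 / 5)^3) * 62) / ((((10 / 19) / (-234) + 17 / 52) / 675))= -5814534375 / 23096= -251755.04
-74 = -74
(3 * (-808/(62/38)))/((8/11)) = -63327/31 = -2042.81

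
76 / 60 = 19 / 15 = 1.27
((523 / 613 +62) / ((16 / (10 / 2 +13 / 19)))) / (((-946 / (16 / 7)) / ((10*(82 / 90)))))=-18956268 / 38563217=-0.49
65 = 65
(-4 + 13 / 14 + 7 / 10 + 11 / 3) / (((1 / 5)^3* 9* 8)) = 2.25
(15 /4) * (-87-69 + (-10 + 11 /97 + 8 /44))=-2652105 /4268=-621.39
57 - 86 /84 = 2351 /42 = 55.98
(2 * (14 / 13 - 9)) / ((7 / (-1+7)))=-1236 / 91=-13.58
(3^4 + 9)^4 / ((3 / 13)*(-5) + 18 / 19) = -5401890000 / 17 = -317758235.29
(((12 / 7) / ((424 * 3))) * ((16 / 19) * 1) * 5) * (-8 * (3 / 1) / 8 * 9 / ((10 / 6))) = -648 / 7049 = -0.09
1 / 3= 0.33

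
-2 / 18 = -1 / 9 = -0.11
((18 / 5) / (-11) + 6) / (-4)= -78 / 55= -1.42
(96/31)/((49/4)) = 384/1519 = 0.25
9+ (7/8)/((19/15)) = 1473/152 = 9.69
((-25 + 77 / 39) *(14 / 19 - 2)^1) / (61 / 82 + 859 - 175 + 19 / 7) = 4123616 / 97466447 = 0.04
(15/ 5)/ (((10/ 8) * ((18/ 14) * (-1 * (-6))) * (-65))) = -14/ 2925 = -0.00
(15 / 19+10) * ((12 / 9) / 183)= 820 / 10431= 0.08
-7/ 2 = -3.50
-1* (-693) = 693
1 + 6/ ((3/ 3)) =7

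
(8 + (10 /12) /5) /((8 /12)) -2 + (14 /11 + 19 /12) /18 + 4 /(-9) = 23675 /2376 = 9.96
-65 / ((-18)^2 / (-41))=8.23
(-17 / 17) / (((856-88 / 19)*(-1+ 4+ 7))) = -19 / 161760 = -0.00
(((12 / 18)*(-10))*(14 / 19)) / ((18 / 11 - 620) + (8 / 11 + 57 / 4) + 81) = 2464 / 262029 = 0.01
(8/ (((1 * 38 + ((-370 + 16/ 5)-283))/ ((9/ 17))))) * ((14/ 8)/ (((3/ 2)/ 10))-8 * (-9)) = -30120/ 52003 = -0.58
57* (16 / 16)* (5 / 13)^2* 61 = 86925 / 169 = 514.35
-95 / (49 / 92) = -8740 / 49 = -178.37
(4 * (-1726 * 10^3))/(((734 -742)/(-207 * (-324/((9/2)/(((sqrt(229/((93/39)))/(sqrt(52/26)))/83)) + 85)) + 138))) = 32355352045434000/25719371 -43236123948000 * sqrt(184574)/25719371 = 535791310.21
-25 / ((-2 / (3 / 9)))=25 / 6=4.17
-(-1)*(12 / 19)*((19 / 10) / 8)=3 / 20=0.15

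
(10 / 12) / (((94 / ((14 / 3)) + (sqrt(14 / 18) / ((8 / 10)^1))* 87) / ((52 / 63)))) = -97760 / 62041311 + 527800* sqrt(7) / 186123933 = 0.01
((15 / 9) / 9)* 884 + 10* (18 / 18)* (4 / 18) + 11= 4777 / 27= 176.93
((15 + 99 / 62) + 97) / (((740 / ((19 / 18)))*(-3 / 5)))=-133817 / 495504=-0.27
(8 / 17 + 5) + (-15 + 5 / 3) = -401 / 51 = -7.86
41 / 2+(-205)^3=-8615104.50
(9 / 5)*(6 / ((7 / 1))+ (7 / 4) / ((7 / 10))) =423 / 70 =6.04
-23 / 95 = -0.24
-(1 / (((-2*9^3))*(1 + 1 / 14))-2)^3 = 10470400653133 / 1307544150375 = 8.01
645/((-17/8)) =-5160/17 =-303.53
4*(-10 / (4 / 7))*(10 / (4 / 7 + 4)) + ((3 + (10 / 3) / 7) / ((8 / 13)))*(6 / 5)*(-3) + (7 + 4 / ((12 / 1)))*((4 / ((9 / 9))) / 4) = -139547 / 840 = -166.13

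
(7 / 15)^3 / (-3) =-343 / 10125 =-0.03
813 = 813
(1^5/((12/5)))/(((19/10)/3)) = 25/38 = 0.66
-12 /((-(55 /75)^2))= 2700 /121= 22.31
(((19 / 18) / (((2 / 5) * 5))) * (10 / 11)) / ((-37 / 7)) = -665 / 7326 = -0.09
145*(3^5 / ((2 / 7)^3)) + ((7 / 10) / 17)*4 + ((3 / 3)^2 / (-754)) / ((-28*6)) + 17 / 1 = 16266079727983 / 10767120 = 1510717.79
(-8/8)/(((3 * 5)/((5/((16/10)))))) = -5/24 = -0.21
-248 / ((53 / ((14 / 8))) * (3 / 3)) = -8.19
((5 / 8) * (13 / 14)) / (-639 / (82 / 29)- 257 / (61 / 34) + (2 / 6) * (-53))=-487695 / 325126312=-0.00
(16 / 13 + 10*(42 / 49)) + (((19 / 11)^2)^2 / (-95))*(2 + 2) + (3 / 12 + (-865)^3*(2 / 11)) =-3135651045914609 / 26646620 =-117675376.69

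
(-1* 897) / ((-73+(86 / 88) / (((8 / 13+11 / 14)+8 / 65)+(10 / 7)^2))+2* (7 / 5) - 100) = 746899010 / 141491041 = 5.28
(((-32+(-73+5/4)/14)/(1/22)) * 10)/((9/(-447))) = 811305/2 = 405652.50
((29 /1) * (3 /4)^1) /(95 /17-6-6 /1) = -3.39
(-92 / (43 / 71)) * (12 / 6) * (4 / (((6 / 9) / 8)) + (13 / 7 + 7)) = -5199472 / 301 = -17273.99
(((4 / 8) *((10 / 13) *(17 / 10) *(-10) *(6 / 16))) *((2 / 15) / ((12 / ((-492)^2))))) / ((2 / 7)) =-600117 / 26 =-23081.42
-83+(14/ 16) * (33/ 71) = -46913/ 568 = -82.59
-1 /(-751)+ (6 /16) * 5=11273 /6008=1.88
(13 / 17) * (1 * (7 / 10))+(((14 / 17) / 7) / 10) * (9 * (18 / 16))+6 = 905 / 136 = 6.65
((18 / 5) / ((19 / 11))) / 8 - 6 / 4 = -471 / 380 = -1.24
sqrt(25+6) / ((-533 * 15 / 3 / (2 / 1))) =-2 * sqrt(31) / 2665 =-0.00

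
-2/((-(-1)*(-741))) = 2/741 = 0.00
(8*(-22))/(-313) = 176/313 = 0.56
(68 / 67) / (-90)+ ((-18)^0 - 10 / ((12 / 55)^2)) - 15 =-1801609 / 8040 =-224.08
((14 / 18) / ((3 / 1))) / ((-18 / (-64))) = 224 / 243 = 0.92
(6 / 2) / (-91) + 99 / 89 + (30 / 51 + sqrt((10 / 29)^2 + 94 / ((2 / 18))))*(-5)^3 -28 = -125*sqrt(711586) / 29 -13830260 / 137683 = -3736.47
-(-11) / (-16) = -11 / 16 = -0.69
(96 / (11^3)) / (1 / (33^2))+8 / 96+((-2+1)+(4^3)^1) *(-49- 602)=-5403337 / 132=-40934.37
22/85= 0.26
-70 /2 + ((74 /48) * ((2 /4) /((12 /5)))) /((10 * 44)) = -1774043 /50688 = -35.00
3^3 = 27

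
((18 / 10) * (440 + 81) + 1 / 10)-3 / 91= 853459 / 910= 937.87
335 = 335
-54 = -54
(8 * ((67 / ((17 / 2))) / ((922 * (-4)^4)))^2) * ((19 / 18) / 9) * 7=597037 / 81508828594176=0.00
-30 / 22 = -15 / 11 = -1.36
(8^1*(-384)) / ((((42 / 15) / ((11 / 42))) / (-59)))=830720 / 49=16953.47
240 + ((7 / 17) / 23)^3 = 14346353383 / 59776471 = 240.00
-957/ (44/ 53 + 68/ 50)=-1268025/ 2902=-436.95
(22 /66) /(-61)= -1 /183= -0.01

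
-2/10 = -1/5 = -0.20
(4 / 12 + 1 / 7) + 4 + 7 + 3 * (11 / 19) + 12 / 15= 27956 / 1995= 14.01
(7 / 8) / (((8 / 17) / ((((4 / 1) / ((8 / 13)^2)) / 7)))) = 2873 / 1024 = 2.81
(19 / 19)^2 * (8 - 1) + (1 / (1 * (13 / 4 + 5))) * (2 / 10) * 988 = 5107 / 165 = 30.95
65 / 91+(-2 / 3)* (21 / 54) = 86 / 189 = 0.46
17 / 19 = 0.89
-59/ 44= -1.34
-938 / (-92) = 469 / 46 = 10.20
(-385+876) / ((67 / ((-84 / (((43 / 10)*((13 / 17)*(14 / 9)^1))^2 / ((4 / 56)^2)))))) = -862036425 / 7181125861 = -0.12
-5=-5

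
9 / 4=2.25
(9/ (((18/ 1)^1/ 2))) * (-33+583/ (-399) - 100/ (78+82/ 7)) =-2228575/ 62643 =-35.58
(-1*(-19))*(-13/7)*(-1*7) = 247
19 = 19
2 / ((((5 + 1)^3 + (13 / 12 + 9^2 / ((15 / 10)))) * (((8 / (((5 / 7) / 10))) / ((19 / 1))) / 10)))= 285 / 22771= 0.01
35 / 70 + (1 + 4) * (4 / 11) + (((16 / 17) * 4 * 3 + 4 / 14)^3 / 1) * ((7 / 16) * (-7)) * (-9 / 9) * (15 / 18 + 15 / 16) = 17994504599 / 2136288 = 8423.26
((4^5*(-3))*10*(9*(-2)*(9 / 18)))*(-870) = -240537600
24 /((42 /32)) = 128 /7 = 18.29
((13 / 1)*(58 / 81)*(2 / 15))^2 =2274064 / 1476225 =1.54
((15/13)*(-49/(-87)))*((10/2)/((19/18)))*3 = 66150/7163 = 9.23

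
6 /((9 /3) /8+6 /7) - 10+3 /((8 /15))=91 /184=0.49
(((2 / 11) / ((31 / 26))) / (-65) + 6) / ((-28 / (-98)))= 35791 / 1705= 20.99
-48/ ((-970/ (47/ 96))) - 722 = -1400633/ 1940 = -721.98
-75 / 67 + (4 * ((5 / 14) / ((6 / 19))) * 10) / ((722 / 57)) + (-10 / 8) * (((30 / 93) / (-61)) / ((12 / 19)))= 52414375 / 21285096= 2.46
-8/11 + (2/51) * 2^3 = -232/561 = -0.41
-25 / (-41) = 25 / 41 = 0.61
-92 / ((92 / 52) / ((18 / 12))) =-78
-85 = -85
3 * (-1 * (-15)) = 45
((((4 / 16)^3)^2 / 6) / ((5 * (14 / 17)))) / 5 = 17 / 8601600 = 0.00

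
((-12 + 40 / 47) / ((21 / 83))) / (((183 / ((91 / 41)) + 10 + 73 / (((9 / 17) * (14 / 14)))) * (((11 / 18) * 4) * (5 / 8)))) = -7632846 / 60956885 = -0.13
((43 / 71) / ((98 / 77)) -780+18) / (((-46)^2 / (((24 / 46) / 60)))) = -151391 / 48375992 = -0.00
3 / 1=3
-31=-31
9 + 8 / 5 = 53 / 5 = 10.60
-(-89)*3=267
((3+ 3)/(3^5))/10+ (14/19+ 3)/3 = 9604/7695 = 1.25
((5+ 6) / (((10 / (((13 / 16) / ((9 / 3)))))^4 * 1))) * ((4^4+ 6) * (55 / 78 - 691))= -170460315311 / 159252480000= -1.07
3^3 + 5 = 32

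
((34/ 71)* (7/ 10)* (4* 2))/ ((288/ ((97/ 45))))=11543/ 575100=0.02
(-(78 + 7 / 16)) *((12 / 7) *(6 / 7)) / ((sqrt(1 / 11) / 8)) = -45180 *sqrt(11) / 49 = -3058.06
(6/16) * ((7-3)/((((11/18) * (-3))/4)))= -36/11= -3.27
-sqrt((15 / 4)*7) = -5.12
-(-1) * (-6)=-6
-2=-2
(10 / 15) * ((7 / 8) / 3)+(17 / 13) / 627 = 19223 / 97812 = 0.20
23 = 23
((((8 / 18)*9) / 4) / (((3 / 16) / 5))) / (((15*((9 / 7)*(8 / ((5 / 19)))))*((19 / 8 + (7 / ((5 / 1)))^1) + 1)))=2800 / 293949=0.01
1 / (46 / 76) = 38 / 23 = 1.65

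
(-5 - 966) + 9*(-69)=-1592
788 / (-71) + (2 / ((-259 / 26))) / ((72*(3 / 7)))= -1575347 / 141858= -11.11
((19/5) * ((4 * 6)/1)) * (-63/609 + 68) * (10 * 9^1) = 16161552/29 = 557294.90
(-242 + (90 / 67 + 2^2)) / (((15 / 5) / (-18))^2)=-570816 / 67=-8519.64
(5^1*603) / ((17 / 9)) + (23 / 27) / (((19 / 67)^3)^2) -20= 69405275725744 / 21594059379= 3214.09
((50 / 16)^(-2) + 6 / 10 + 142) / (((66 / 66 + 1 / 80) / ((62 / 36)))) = 22118872 / 91125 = 242.73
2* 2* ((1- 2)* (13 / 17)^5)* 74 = -109902728 / 1419857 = -77.40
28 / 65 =0.43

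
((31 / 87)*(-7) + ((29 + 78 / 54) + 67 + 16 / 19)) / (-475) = -475034 / 2355525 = -0.20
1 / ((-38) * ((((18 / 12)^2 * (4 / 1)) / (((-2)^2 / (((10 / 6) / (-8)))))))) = 16 / 285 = 0.06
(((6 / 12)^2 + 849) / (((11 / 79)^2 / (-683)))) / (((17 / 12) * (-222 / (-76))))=-550242370858 / 76109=-7229662.34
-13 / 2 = -6.50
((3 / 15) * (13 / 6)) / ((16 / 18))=39 / 80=0.49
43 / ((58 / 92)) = 1978 / 29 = 68.21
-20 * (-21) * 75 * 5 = 157500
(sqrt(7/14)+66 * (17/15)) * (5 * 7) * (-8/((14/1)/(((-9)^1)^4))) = -9815256 - 65610 * sqrt(2) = -9908042.55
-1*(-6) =6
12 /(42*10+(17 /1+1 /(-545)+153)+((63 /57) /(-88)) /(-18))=65609280 /3225783383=0.02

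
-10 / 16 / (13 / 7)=-0.34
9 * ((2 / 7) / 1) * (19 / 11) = 342 / 77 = 4.44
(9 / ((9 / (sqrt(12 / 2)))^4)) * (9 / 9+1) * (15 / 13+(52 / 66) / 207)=822424 / 7193043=0.11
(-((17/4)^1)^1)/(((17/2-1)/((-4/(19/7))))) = 238/285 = 0.84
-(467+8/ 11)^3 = -136193423625/ 1331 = -102324134.95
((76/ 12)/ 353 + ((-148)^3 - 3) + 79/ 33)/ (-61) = 37763641859/ 710589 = 53144.14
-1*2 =-2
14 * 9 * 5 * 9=5670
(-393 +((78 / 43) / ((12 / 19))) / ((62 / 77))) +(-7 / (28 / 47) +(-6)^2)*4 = -1559253 / 5332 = -292.43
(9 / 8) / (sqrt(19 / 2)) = 0.36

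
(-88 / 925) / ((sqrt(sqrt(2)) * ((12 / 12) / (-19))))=1.52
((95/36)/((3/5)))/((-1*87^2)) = -475/817452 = -0.00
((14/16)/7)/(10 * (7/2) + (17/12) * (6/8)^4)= 128/36299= 0.00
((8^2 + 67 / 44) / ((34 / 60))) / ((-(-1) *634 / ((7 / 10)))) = 60543 / 474232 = 0.13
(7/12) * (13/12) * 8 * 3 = 91/6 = 15.17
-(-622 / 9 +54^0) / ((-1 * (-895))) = 613 / 8055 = 0.08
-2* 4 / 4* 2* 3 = -12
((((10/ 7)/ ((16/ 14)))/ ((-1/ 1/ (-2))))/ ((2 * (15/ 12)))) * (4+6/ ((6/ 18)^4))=490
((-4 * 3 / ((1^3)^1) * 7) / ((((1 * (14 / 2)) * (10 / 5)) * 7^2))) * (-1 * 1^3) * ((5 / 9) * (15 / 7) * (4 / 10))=20 / 343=0.06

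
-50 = -50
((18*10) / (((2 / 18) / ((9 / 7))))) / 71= 14580 / 497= 29.34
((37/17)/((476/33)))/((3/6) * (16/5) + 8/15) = 18315/258944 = 0.07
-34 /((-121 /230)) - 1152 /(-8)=25244 /121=208.63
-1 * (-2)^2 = -4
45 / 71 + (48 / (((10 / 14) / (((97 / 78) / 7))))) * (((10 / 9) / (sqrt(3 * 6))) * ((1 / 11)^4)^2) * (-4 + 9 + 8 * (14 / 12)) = 0.63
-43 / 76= -0.57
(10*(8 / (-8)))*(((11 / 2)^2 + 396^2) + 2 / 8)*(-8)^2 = -100381760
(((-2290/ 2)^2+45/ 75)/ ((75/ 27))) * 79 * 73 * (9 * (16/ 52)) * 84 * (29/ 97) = 29836880989582464/ 157625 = 189290283835.57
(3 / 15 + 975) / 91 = 4876 / 455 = 10.72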